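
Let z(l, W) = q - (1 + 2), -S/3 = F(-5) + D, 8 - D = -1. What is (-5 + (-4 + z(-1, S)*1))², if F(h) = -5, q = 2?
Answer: 100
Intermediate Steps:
D = 9 (D = 8 - 1*(-1) = 8 + 1 = 9)
S = -12 (S = -3*(-5 + 9) = -3*4 = -12)
z(l, W) = -1 (z(l, W) = 2 - (1 + 2) = 2 - 1*3 = 2 - 3 = -1)
(-5 + (-4 + z(-1, S)*1))² = (-5 + (-4 - 1*1))² = (-5 + (-4 - 1))² = (-5 - 5)² = (-10)² = 100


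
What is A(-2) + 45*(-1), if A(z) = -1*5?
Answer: -50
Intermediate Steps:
A(z) = -5
A(-2) + 45*(-1) = -5 + 45*(-1) = -5 - 45 = -50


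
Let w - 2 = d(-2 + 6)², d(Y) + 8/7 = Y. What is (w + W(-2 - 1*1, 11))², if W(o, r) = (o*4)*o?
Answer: 5116644/2401 ≈ 2131.0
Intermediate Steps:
W(o, r) = 4*o² (W(o, r) = (4*o)*o = 4*o²)
d(Y) = -8/7 + Y
w = 498/49 (w = 2 + (-8/7 + (-2 + 6))² = 2 + (-8/7 + 4)² = 2 + (20/7)² = 2 + 400/49 = 498/49 ≈ 10.163)
(w + W(-2 - 1*1, 11))² = (498/49 + 4*(-2 - 1*1)²)² = (498/49 + 4*(-2 - 1)²)² = (498/49 + 4*(-3)²)² = (498/49 + 4*9)² = (498/49 + 36)² = (2262/49)² = 5116644/2401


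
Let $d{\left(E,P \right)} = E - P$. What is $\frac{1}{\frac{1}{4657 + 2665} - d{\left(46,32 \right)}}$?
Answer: $- \frac{7322}{102507} \approx -0.071429$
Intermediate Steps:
$\frac{1}{\frac{1}{4657 + 2665} - d{\left(46,32 \right)}} = \frac{1}{\frac{1}{4657 + 2665} - \left(46 - 32\right)} = \frac{1}{\frac{1}{7322} - \left(46 - 32\right)} = \frac{1}{\frac{1}{7322} - 14} = \frac{1}{- \frac{102507}{7322}} = - \frac{7322}{102507}$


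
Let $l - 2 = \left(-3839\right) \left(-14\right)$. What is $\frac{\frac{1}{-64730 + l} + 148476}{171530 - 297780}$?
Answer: $- \frac{1630563431}{1386477500} \approx -1.176$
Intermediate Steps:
$l = 53748$ ($l = 2 - -53746 = 2 + 53746 = 53748$)
$\frac{\frac{1}{-64730 + l} + 148476}{171530 - 297780} = \frac{\frac{1}{-64730 + 53748} + 148476}{171530 - 297780} = \frac{\frac{1}{-10982} + 148476}{-126250} = \left(- \frac{1}{10982} + 148476\right) \left(- \frac{1}{126250}\right) = \frac{1630563431}{10982} \left(- \frac{1}{126250}\right) = - \frac{1630563431}{1386477500}$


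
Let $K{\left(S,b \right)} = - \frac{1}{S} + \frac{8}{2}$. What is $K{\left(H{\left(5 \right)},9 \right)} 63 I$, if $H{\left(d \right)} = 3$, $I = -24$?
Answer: $-5544$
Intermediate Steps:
$K{\left(S,b \right)} = 4 - \frac{1}{S}$ ($K{\left(S,b \right)} = - \frac{1}{S} + 8 \cdot \frac{1}{2} = - \frac{1}{S} + 4 = 4 - \frac{1}{S}$)
$K{\left(H{\left(5 \right)},9 \right)} 63 I = \left(4 - \frac{1}{3}\right) 63 \left(-24\right) = \frac{11}{3} \cdot 63 \left(-24\right) = 231 \left(-24\right) = -5544$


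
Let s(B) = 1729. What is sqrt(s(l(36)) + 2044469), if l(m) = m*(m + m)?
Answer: sqrt(2046198) ≈ 1430.5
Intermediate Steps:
l(m) = 2*m**2 (l(m) = m*(2*m) = 2*m**2)
sqrt(s(l(36)) + 2044469) = sqrt(1729 + 2044469) = sqrt(2046198)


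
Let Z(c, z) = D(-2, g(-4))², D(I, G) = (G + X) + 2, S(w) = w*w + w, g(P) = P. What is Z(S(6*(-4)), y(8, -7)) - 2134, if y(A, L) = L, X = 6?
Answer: -2118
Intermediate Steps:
S(w) = w + w² (S(w) = w² + w = w + w²)
D(I, G) = 8 + G (D(I, G) = (G + 6) + 2 = (6 + G) + 2 = 8 + G)
Z(c, z) = 16 (Z(c, z) = (8 - 4)² = 4² = 16)
Z(S(6*(-4)), y(8, -7)) - 2134 = 16 - 2134 = -2118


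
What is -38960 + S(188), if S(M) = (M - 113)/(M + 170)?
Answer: -13947605/358 ≈ -38960.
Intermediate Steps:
S(M) = (-113 + M)/(170 + M)
-38960 + S(188) = -38960 + (-113 + 188)/(170 + 188) = -38960 + 75/358 = -13947605/358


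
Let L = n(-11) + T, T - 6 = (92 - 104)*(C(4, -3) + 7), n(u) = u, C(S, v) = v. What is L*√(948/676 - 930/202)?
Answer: -318*I*√153318/1313 ≈ -94.833*I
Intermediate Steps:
T = -42 (T = 6 + (92 - 104)*(-3 + 7) = 6 - 12*4 = 6 - 48 = -42)
L = -53 (L = -11 - 42 = -53)
L*√(948/676 - 930/202) = -53*√(948/676 - 930/202) = -53*√(948*(1/676) - 930*1/202) = -53*√(237/169 - 465/101) = -318*I*√153318/1313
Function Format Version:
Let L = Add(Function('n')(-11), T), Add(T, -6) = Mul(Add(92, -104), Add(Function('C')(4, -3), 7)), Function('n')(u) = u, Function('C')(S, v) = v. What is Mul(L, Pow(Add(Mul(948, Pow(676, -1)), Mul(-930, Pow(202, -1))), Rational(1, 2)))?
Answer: Mul(Rational(-318, 1313), I, Pow(153318, Rational(1, 2))) ≈ Mul(-94.833, I)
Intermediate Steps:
T = -42 (T = Add(6, Mul(Add(92, -104), Add(-3, 7))) = Add(6, Mul(-12, 4)) = Add(6, -48) = -42)
L = -53 (L = Add(-11, -42) = -53)
Mul(L, Pow(Add(Mul(948, Pow(676, -1)), Mul(-930, Pow(202, -1))), Rational(1, 2))) = Mul(-53, Pow(Add(Mul(948, Pow(676, -1)), Mul(-930, Pow(202, -1))), Rational(1, 2))) = Mul(-53, Pow(Add(Mul(948, Rational(1, 676)), Mul(-930, Rational(1, 202))), Rational(1, 2))) = Mul(-53, Pow(Add(Rational(237, 169), Rational(-465, 101)), Rational(1, 2))) = Mul(-53, Pow(Rational(-54648, 17069), Rational(1, 2))) = Mul(-53, Mul(Rational(6, 1313), I, Pow(153318, Rational(1, 2)))) = Mul(Rational(-318, 1313), I, Pow(153318, Rational(1, 2)))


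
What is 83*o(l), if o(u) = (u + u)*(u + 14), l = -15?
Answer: 2490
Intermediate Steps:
o(u) = 2*u*(14 + u) (o(u) = (2*u)*(14 + u) = 2*u*(14 + u))
83*o(l) = 83*(2*(-15)*(14 - 15)) = 83*(2*(-15)*(-1)) = 83*30 = 2490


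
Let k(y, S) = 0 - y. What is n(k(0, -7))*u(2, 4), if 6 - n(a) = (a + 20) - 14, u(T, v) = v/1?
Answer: 0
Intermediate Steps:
u(T, v) = v (u(T, v) = v*1 = v)
k(y, S) = -y
n(a) = -a (n(a) = 6 - ((a + 20) - 14) = 6 - ((20 + a) - 14) = 6 - (6 + a) = 6 + (-6 - a) = -a)
n(k(0, -7))*u(2, 4) = -(-1)*0*4 = -1*0*4 = 0*4 = 0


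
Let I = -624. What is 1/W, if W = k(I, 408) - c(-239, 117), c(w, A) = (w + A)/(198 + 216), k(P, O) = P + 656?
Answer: 207/6685 ≈ 0.030965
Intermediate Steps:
k(P, O) = 656 + P
c(w, A) = A/414 + w/414 (c(w, A) = (A + w)/414 = (A + w)*(1/414) = A/414 + w/414)
W = 6685/207 (W = (656 - 624) - ((1/414)*117 + (1/414)*(-239)) = 32 - (13/46 - 239/414) = 32 - 1*(-61/207) = 32 + 61/207 = 6685/207 ≈ 32.295)
1/W = 1/(6685/207) = 207/6685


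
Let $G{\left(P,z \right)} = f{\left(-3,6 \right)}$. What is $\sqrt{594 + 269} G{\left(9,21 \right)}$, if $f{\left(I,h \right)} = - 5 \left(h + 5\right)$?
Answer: $- 55 \sqrt{863} \approx -1615.7$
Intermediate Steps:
$f{\left(I,h \right)} = -25 - 5 h$ ($f{\left(I,h \right)} = - 5 \left(5 + h\right) = -25 - 5 h$)
$G{\left(P,z \right)} = -55$ ($G{\left(P,z \right)} = -25 - 30 = -55$)
$\sqrt{594 + 269} G{\left(9,21 \right)} = \sqrt{594 + 269} \left(-55\right) = \sqrt{863} \left(-55\right) = - 55 \sqrt{863}$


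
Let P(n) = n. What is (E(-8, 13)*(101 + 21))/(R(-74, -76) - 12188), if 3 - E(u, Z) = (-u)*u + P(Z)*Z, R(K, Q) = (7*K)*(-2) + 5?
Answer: 12444/11147 ≈ 1.1164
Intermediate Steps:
R(K, Q) = 5 - 14*K (R(K, Q) = -14*K + 5 = 5 - 14*K)
E(u, Z) = 3 + u² - Z² (E(u, Z) = 3 - ((-u)*u + Z*Z) = 3 - (-u² + Z²) = 3 - (Z² - u²) = 3 + (u² - Z²) = 3 + u² - Z²)
(E(-8, 13)*(101 + 21))/(R(-74, -76) - 12188) = ((3 + (-8)² - 1*13²)*(101 + 21))/((5 - 14*(-74)) - 12188) = ((3 + 64 - 1*169)*122)/((5 + 1036) - 12188) = ((3 + 64 - 169)*122)/(1041 - 12188) = -102*122/(-11147) = -12444*(-1/11147) = 12444/11147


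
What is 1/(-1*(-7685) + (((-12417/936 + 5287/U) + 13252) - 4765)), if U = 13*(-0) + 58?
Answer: 9048/147028997 ≈ 6.1539e-5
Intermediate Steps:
U = 58 (U = 13*(-1*0) + 58 = 13*0 + 58 = 0 + 58 = 58)
1/(-1*(-7685) + (((-12417/936 + 5287/U) + 13252) - 4765)) = 1/(-1*(-7685) + (((-12417/936 + 5287/58) + 13252) - 4765)) = 1/(7685 + (((-12417*1/936 + 5287*(1/58)) + 13252) - 4765)) = 1/(7685 + (((-4139/312 + 5287/58) + 13252) - 4765)) = 1/(7685 + ((704741/9048 + 13252) - 4765)) = 1/(7685 + (120608837/9048 - 4765)) = 1/(7685 + 77495117/9048) = 1/(147028997/9048) = 9048/147028997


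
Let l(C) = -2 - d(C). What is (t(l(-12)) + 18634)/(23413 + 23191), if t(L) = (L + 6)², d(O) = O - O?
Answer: 9325/23302 ≈ 0.40018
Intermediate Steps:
d(O) = 0
l(C) = -2 (l(C) = -2 - 1*0 = -2 + 0 = -2)
t(L) = (6 + L)²
(t(l(-12)) + 18634)/(23413 + 23191) = ((6 - 2)² + 18634)/(23413 + 23191) = (4² + 18634)/46604 = (16 + 18634)*(1/46604) = 18650*(1/46604) = 9325/23302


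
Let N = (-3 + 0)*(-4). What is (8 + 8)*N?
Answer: 192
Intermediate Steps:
N = 12 (N = -3*(-4) = 12)
(8 + 8)*N = (8 + 8)*12 = 16*12 = 192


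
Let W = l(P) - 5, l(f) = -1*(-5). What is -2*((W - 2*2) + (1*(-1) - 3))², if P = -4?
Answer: -128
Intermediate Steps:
l(f) = 5
W = 0 (W = 5 - 5 = 0)
-2*((W - 2*2) + (1*(-1) - 3))² = -2*((0 - 2*2) + (1*(-1) - 3))² = -2*((0 - 4) + (-1 - 3))² = -2*(-4 - 4)² = -2*(-8)² = -2*64 = -128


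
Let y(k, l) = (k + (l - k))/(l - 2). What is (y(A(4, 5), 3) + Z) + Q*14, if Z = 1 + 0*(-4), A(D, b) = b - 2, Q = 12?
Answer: 172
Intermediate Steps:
A(D, b) = -2 + b
y(k, l) = l/(-2 + l)
Z = 1 (Z = 1 + 0 = 1)
(y(A(4, 5), 3) + Z) + Q*14 = (3/(-2 + 3) + 1) + 12*14 = (3/1 + 1) + 168 = (3*1 + 1) + 168 = (3 + 1) + 168 = 4 + 168 = 172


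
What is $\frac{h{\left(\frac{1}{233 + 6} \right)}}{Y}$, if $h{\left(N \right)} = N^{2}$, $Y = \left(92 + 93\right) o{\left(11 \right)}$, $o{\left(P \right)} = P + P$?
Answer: $\frac{1}{232482470} \approx 4.3014 \cdot 10^{-9}$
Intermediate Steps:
$o{\left(P \right)} = 2 P$
$Y = 4070$ ($Y = \left(92 + 93\right) 2 \cdot 11 = 185 \cdot 22 = 4070$)
$\frac{h{\left(\frac{1}{233 + 6} \right)}}{Y} = \frac{\left(\frac{1}{233 + 6}\right)^{2}}{4070} = \left(\frac{1}{239}\right)^{2} \cdot \frac{1}{4070} = \frac{1}{57121} \cdot \frac{1}{4070} = \frac{1}{232482470}$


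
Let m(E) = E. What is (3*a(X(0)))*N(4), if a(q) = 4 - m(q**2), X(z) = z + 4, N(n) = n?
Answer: -144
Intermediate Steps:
X(z) = 4 + z
a(q) = 4 - q**2
(3*a(X(0)))*N(4) = (3*(4 - (4 + 0)**2))*4 = (3*(4 - 1*4**2))*4 = (3*(4 - 1*16))*4 = (3*(4 - 16))*4 = (3*(-12))*4 = -36*4 = -144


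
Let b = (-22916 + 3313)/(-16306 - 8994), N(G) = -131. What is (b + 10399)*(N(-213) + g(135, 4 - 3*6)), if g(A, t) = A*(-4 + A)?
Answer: 2309354237431/12650 ≈ 1.8256e+8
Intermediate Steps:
b = 19603/25300 (b = -19603/(-25300) = -19603*(-1/25300) = 19603/25300 ≈ 0.77482)
(b + 10399)*(N(-213) + g(135, 4 - 3*6)) = (19603/25300 + 10399)*(-131 + 135*(-4 + 135)) = 263114303*(-131 + 135*131)/25300 = 263114303*(-131 + 17685)/25300 = (263114303/25300)*17554 = 2309354237431/12650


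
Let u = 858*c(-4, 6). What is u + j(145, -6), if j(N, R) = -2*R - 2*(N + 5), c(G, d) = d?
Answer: 4860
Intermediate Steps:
j(N, R) = -10 - 2*N - 2*R (j(N, R) = -2*R - 2*(5 + N) = -2*R + (-10 - 2*N) = -10 - 2*N - 2*R)
u = 5148 (u = 858*6 = 5148)
u + j(145, -6) = 5148 + (-10 - 2*145 - 2*(-6)) = 5148 + (-10 - 290 + 12) = 5148 - 288 = 4860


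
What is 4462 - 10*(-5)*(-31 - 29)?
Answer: 1462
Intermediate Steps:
4462 - 10*(-5)*(-31 - 29) = 4462 - (-50)*(-60) = 4462 - 1*3000 = 4462 - 3000 = 1462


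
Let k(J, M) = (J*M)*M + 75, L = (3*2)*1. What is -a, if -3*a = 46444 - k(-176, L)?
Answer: 52705/3 ≈ 17568.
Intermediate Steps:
L = 6 (L = 6*1 = 6)
k(J, M) = 75 + J*M² (k(J, M) = J*M² + 75 = 75 + J*M²)
a = -52705/3 (a = -(46444 - (75 - 176*6²))/3 = -(46444 - (75 - 176*36))/3 = -(46444 - (75 - 6336))/3 = -(46444 - 1*(-6261))/3 = -(46444 + 6261)/3 = -⅓*52705 = -52705/3 ≈ -17568.)
-a = -1*(-52705/3) = 52705/3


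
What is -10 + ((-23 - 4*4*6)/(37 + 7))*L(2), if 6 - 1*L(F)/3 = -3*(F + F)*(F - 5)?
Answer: 5135/22 ≈ 233.41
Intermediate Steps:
L(F) = 18 + 18*F*(-5 + F) (L(F) = 18 - (-9)*(F + F)*(F - 5) = 18 - (-9)*(2*F)*(-5 + F) = 18 - (-9)*2*F*(-5 + F) = 18 - (-18)*F*(-5 + F) = 18 + 18*F*(-5 + F))
-10 + ((-23 - 4*4*6)/(37 + 7))*L(2) = -10 + ((-23 - 4*4*6)/(37 + 7))*(18 - 90*2 + 18*2**2) = -10 + ((-23 - 16*6)/44)*(18 - 180 + 18*4) = -10 + ((-23 - 96)*(1/44))*(18 - 180 + 72) = -10 - 119*1/44*(-90) = -10 - 119/44*(-90) = -10 + 5355/22 = 5135/22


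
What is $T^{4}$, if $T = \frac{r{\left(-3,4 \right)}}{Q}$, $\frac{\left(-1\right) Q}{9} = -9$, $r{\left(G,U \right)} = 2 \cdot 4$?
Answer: $\frac{4096}{43046721} \approx 9.5152 \cdot 10^{-5}$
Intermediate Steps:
$r{\left(G,U \right)} = 8$
$Q = 81$ ($Q = \left(-9\right) \left(-9\right) = 81$)
$T = \frac{8}{81} \approx 0.098765$
$T^{4} = \left(\frac{8}{81}\right)^{4} = \frac{4096}{43046721}$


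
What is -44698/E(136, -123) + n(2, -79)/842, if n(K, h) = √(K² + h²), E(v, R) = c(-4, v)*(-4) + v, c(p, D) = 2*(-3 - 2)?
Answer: -22349/88 + √6245/842 ≈ -253.87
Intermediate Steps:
c(p, D) = -10 (c(p, D) = 2*(-5) = -10)
E(v, R) = 40 + v (E(v, R) = -10*(-4) + v = 40 + v)
-44698/E(136, -123) + n(2, -79)/842 = -44698/(40 + 136) + √(2² + (-79)²)/842 = -44698/176 + √(4 + 6241)*(1/842) = -44698*1/176 + √6245*(1/842) = -22349/88 + √6245/842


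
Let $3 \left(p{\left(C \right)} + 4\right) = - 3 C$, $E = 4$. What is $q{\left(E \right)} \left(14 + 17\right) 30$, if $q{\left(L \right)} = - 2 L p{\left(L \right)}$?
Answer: $59520$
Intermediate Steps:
$p{\left(C \right)} = -4 - C$ ($p{\left(C \right)} = -4 + \frac{\left(-3\right) C}{3} = -4 - C$)
$q{\left(L \right)} = - 2 L \left(-4 - L\right)$
$q{\left(E \right)} \left(14 + 17\right) 30 = 2 \cdot 4 \left(4 + 4\right) \left(14 + 17\right) 30 = 2 \cdot 4 \cdot 8 \cdot 31 \cdot 30 = 64 \cdot 31 \cdot 30 = 1984 \cdot 30 = 59520$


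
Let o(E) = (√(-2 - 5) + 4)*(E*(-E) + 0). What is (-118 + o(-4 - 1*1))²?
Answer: 43149 + 10900*I*√7 ≈ 43149.0 + 28839.0*I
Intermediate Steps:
o(E) = -E²*(4 + I*√7) (o(E) = (√(-7) + 4)*(-E² + 0) = (I*√7 + 4)*(-E²) = (4 + I*√7)*(-E²) = -E²*(4 + I*√7))
(-118 + o(-4 - 1*1))² = (-118 + (-4 - 1*1)²*(-4 - I*√7))² = (-118 + (-4 - 1)²*(-4 - I*√7))² = (-118 + (-5)²*(-4 - I*√7))² = (-118 + 25*(-4 - I*√7))² = (-118 + (-100 - 25*I*√7))² = (-218 - 25*I*√7)²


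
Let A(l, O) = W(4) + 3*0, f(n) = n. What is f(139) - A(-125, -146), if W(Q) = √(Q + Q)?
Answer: 139 - 2*√2 ≈ 136.17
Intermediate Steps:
W(Q) = √2*√Q (W(Q) = √(2*Q) = √2*√Q)
A(l, O) = 2*√2 (A(l, O) = √2*√4 + 3*0 = √2*2 + 0 = 2*√2 + 0 = 2*√2)
f(139) - A(-125, -146) = 139 - 2*√2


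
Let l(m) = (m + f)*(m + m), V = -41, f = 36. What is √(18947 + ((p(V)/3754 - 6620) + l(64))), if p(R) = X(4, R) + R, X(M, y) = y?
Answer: √88525585426/1877 ≈ 158.51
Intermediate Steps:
p(R) = 2*R (p(R) = R + R = 2*R)
l(m) = 2*m*(36 + m) (l(m) = (m + 36)*(m + m) = (36 + m)*(2*m) = 2*m*(36 + m))
√(18947 + ((p(V)/3754 - 6620) + l(64))) = √(18947 + (((2*(-41))/3754 - 6620) + 2*64*(36 + 64))) = √(18947 + ((-82*1/3754 - 6620) + 2*64*100)) = √(18947 + ((-41/1877 - 6620) + 12800)) = √(18947 + (-12425781/1877 + 12800)) = √(18947 + 11599819/1877) = √(47163338/1877) = √88525585426/1877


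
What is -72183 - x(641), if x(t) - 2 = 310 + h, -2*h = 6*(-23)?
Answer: -72564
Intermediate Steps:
h = 69 (h = -3*(-23) = -½*(-138) = 69)
x(t) = 381 (x(t) = 2 + (310 + 69) = 2 + 379 = 381)
-72183 - x(641) = -72183 - 1*381 = -72183 - 381 = -72564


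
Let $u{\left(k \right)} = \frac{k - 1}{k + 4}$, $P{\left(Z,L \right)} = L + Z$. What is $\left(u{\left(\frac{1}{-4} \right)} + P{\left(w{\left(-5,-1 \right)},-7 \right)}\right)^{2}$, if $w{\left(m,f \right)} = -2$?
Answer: $\frac{784}{9} \approx 87.111$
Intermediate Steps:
$u{\left(k \right)} = \frac{-1 + k}{4 + k}$
$\left(u{\left(\frac{1}{-4} \right)} + P{\left(w{\left(-5,-1 \right)},-7 \right)}\right)^{2} = \left(\frac{-1 + \frac{1}{-4}}{4 + \frac{1}{-4}} - 9\right)^{2} = \left(\frac{-1 - \frac{1}{4}}{4 - \frac{1}{4}} - 9\right)^{2} = \left(\frac{1}{\frac{15}{4}} \left(- \frac{5}{4}\right) - 9\right)^{2} = \left(\frac{4}{15} \left(- \frac{5}{4}\right) - 9\right)^{2} = \left(- \frac{1}{3} - 9\right)^{2} = \left(- \frac{28}{3}\right)^{2} = \frac{784}{9}$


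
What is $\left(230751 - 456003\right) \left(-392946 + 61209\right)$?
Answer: $74724422724$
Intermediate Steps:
$\left(230751 - 456003\right) \left(-392946 + 61209\right) = \left(-225252\right) \left(-331737\right) = 74724422724$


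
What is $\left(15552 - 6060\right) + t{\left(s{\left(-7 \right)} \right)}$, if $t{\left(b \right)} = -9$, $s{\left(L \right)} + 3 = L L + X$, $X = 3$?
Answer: $9483$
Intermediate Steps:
$s{\left(L \right)} = L^{2}$ ($s{\left(L \right)} = -3 + \left(L L + 3\right) = -3 + \left(L^{2} + 3\right) = -3 + \left(3 + L^{2}\right) = L^{2}$)
$\left(15552 - 6060\right) + t{\left(s{\left(-7 \right)} \right)} = \left(15552 - 6060\right) - 9 = 9492 - 9 = 9483$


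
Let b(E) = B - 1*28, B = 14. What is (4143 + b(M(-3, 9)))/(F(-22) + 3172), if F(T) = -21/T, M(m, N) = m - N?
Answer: 90838/69805 ≈ 1.3013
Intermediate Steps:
b(E) = -14 (b(E) = 14 - 1*28 = 14 - 28 = -14)
(4143 + b(M(-3, 9)))/(F(-22) + 3172) = (4143 - 14)/(-21/(-22) + 3172) = 4129/(-21*(-1/22) + 3172) = 4129/(21/22 + 3172) = 4129/(69805/22) = 4129*(22/69805) = 90838/69805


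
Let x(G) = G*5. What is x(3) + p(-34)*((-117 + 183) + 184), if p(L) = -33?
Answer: -8235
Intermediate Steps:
x(G) = 5*G
x(3) + p(-34)*((-117 + 183) + 184) = 5*3 - 33*((-117 + 183) + 184) = 15 - 33*(66 + 184) = 15 - 33*250 = 15 - 8250 = -8235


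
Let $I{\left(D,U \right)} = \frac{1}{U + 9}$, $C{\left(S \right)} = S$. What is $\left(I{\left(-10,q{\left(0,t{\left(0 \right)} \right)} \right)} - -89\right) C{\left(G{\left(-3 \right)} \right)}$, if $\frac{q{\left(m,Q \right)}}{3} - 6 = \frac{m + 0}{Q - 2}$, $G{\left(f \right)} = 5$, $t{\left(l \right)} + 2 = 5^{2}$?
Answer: $\frac{12020}{27} \approx 445.19$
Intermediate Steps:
$t{\left(l \right)} = 23$ ($t{\left(l \right)} = -2 + 5^{2} = -2 + 25 = 23$)
$q{\left(m,Q \right)} = 18 + \frac{3 m}{-2 + Q}$ ($q{\left(m,Q \right)} = 18 + 3 \frac{m + 0}{Q - 2} = 18 + 3 \frac{m}{-2 + Q} = 18 + \frac{3 m}{-2 + Q}$)
$I{\left(D,U \right)} = \frac{1}{9 + U}$
$\left(I{\left(-10,q{\left(0,t{\left(0 \right)} \right)} \right)} - -89\right) C{\left(G{\left(-3 \right)} \right)} = \left(\frac{1}{9 + \frac{3 \left(-12 + 0 + 6 \cdot 23\right)}{-2 + 23}} - -89\right) 5 = \left(\frac{1}{9 + \frac{3 \left(-12 + 0 + 138\right)}{21}} + 89\right) 5 = \left(\frac{1}{9 + 3 \cdot \frac{1}{21} \cdot 126} + 89\right) 5 = \left(\frac{1}{9 + 18} + 89\right) 5 = \left(\frac{1}{27} + 89\right) 5 = \frac{2404}{27} \cdot 5 = \frac{12020}{27}$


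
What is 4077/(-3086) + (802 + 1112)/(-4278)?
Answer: -3891335/2200318 ≈ -1.7685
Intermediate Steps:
4077/(-3086) + (802 + 1112)/(-4278) = 4077*(-1/3086) + 1914*(-1/4278) = -4077/3086 - 319/713 = -3891335/2200318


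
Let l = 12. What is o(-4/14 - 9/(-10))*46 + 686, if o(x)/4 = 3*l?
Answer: 7310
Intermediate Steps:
o(x) = 144 (o(x) = 4*(3*12) = 4*36 = 144)
o(-4/14 - 9/(-10))*46 + 686 = 144*46 + 686 = 6624 + 686 = 7310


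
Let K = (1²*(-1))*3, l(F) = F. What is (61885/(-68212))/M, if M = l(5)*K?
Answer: 12377/204636 ≈ 0.060483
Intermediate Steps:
K = -3 (K = (1*(-1))*3 = -1*3 = -3)
M = -15 (M = 5*(-3) = -15)
(61885/(-68212))/M = (61885/(-68212))/(-15) = (61885*(-1/68212))*(-1/15) = -61885/68212*(-1/15) = 12377/204636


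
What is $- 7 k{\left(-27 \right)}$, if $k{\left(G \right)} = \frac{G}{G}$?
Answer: $-7$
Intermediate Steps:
$k{\left(G \right)} = 1$
$- 7 k{\left(-27 \right)} = \left(-7\right) 1 = -7$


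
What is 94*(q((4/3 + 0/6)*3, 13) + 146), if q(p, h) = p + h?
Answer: 15322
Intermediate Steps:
q(p, h) = h + p
94*(q((4/3 + 0/6)*3, 13) + 146) = 94*((13 + (4/3 + 0/6)*3) + 146) = 94*((13 + (4*(⅓) + 0*(⅙))*3) + 146) = 94*((13 + (4/3 + 0)*3) + 146) = 94*((13 + (4/3)*3) + 146) = 94*((13 + 4) + 146) = 94*(17 + 146) = 94*163 = 15322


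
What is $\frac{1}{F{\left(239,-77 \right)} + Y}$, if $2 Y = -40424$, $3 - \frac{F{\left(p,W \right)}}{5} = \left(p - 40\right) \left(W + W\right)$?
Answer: $\frac{1}{133033} \approx 7.5169 \cdot 10^{-6}$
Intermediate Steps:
$F{\left(p,W \right)} = 15 - 10 W \left(-40 + p\right)$ ($F{\left(p,W \right)} = 15 - 5 \left(p - 40\right) \left(W + W\right) = 15 - 5 \left(-40 + p\right) 2 W = 15 - 5 \cdot 2 W \left(-40 + p\right) = 15 - 10 W \left(-40 + p\right)$)
$Y = -20212$ ($Y = \frac{1}{2} \left(-40424\right) = -20212$)
$\frac{1}{F{\left(239,-77 \right)} + Y} = \frac{1}{\left(15 + 400 \left(-77\right) - \left(-770\right) 239\right) - 20212} = \frac{1}{\left(15 - 30800 + 184030\right) - 20212} = \frac{1}{153245 - 20212} = \frac{1}{133033}$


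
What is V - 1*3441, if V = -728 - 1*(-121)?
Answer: -4048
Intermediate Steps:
V = -607 (V = -728 + 121 = -607)
V - 1*3441 = -607 - 1*3441 = -607 - 3441 = -4048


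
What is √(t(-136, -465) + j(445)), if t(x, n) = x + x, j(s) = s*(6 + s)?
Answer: √200423 ≈ 447.69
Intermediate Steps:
t(x, n) = 2*x
√(t(-136, -465) + j(445)) = √(2*(-136) + 445*(6 + 445)) = √(-272 + 445*451) = √(-272 + 200695) = √200423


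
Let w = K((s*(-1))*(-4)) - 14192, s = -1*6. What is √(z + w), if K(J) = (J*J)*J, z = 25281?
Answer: I*√2735 ≈ 52.297*I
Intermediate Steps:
s = -6
K(J) = J³ (K(J) = J²*J = J³)
w = -28016 (w = (-6*(-1)*(-4))³ - 14192 = (6*(-4))³ - 14192 = (-24)³ - 14192 = -13824 - 14192 = -28016)
√(z + w) = √(25281 - 28016) = √(-2735) = I*√2735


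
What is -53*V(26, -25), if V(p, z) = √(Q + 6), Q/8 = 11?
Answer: -53*√94 ≈ -513.85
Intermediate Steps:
Q = 88 (Q = 8*11 = 88)
V(p, z) = √94 (V(p, z) = √(88 + 6) = √94)
-53*V(26, -25) = -53*√94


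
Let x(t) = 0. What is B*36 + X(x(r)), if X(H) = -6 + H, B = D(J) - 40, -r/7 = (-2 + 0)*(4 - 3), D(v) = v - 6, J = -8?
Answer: -1950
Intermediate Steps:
D(v) = -6 + v
r = 14 (r = -7*(-2 + 0)*(4 - 3) = -(-14) = -7*(-2) = 14)
B = -54 (B = (-6 - 8) - 40 = -14 - 40 = -54)
B*36 + X(x(r)) = -54*36 + (-6 + 0) = -1944 - 6 = -1950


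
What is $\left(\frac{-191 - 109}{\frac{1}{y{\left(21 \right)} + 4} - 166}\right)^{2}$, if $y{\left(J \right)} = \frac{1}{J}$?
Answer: $\frac{650250000}{198499921} \approx 3.2758$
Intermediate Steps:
$\left(\frac{-191 - 109}{\frac{1}{y{\left(21 \right)} + 4} - 166}\right)^{2} = \left(\frac{-191 - 109}{\frac{1}{\frac{1}{21} + 4} - 166}\right)^{2} = \left(- \frac{300}{\frac{1}{\frac{1}{21} + 4} - 166}\right)^{2} = \left(- \frac{300}{\frac{1}{\frac{85}{21}} - 166}\right)^{2} = \left(- \frac{300}{\frac{21}{85} - 166}\right)^{2} = \left(- \frac{300}{- \frac{14089}{85}}\right)^{2} = \left(\left(-300\right) \left(- \frac{85}{14089}\right)\right)^{2} = \left(\frac{25500}{14089}\right)^{2} = \frac{650250000}{198499921}$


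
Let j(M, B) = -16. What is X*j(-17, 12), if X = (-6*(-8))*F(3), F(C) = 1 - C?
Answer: 1536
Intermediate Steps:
X = -96 (X = (-6*(-8))*(1 - 1*3) = 48*(1 - 3) = 48*(-2) = -96)
X*j(-17, 12) = -96*(-16) = 1536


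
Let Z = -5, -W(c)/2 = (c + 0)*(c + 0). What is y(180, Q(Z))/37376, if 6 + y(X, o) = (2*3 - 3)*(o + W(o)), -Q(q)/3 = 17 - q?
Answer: -6585/9344 ≈ -0.70473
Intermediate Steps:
W(c) = -2*c² (W(c) = -2*(c + 0)*(c + 0) = -2*c*c = -2*c²)
Q(q) = -51 + 3*q (Q(q) = -3*(17 - q) = -51 + 3*q)
y(X, o) = -6 - 6*o² + 3*o (y(X, o) = -6 + (2*3 - 3)*(o - 2*o²) = -6 + (6 - 3)*(o - 2*o²) = -6 + 3*(o - 2*o²) = -6 + (-6*o² + 3*o) = -6 - 6*o² + 3*o)
y(180, Q(Z))/37376 = (-6 - 6*(-51 + 3*(-5))² + 3*(-51 + 3*(-5)))/37376 = (-6 - 6*(-51 - 15)² + 3*(-51 - 15))*(1/37376) = (-6 - 6*(-66)² + 3*(-66))*(1/37376) = (-6 - 6*4356 - 198)*(1/37376) = (-6 - 26136 - 198)*(1/37376) = -26340*1/37376 = -6585/9344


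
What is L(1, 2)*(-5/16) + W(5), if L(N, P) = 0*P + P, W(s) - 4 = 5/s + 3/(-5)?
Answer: 151/40 ≈ 3.7750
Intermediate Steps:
W(s) = 17/5 + 5/s (W(s) = 4 + (5/s + 3/(-5)) = 4 + (5/s + 3*(-⅕)) = 4 + (5/s - ⅗) = 4 + (-⅗ + 5/s) = 17/5 + 5/s)
L(N, P) = P (L(N, P) = 0 + P = P)
L(1, 2)*(-5/16) + W(5) = 2*(-5/16) + (17/5 + 5/5) = 2*(-5*1/16) + (17/5 + 5*(⅕)) = 2*(-5/16) + (17/5 + 1) = -5/8 + 22/5 = 151/40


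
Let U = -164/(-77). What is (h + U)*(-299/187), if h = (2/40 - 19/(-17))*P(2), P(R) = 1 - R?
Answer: -7532109/4895660 ≈ -1.5385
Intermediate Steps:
U = 164/77 (U = -164*(-1/77) = 164/77 ≈ 2.1299)
h = -397/340 (h = (2/40 - 19/(-17))*(1 - 1*2) = (2*(1/40) - 19*(-1/17))*(1 - 2) = (1/20 + 19/17)*(-1) = (397/340)*(-1) = -397/340 ≈ -1.1676)
(h + U)*(-299/187) = (-397/340 + 164/77)*(-299/187) = 25191*(-299*1/187)/26180 = (25191/26180)*(-299/187) = -7532109/4895660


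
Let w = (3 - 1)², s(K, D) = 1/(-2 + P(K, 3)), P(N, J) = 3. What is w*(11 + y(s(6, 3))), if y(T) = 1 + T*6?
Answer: 72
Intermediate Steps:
s(K, D) = 1 (s(K, D) = 1/(-2 + 3) = 1/1 = 1)
y(T) = 1 + 6*T
w = 4 (w = 2² = 4)
w*(11 + y(s(6, 3))) = 4*(11 + (1 + 6*1)) = 4*(11 + (1 + 6)) = 4*(11 + 7) = 4*18 = 72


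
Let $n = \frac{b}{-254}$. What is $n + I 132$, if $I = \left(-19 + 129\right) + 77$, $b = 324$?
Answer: $\frac{3134706}{127} \approx 24683.0$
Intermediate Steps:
$n = - \frac{162}{127}$ ($n = \frac{324}{-254} = 324 \left(- \frac{1}{254}\right) = - \frac{162}{127} \approx -1.2756$)
$I = 187$ ($I = 110 + 77 = 187$)
$n + I 132 = - \frac{162}{127} + 187 \cdot 132 = - \frac{162}{127} + 24684 = \frac{3134706}{127}$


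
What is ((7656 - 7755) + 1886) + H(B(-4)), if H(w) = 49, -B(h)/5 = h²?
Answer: 1836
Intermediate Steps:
B(h) = -5*h²
((7656 - 7755) + 1886) + H(B(-4)) = ((7656 - 7755) + 1886) + 49 = (-99 + 1886) + 49 = 1787 + 49 = 1836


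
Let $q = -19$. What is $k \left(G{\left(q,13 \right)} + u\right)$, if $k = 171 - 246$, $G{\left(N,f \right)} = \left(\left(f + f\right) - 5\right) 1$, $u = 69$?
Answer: $-6750$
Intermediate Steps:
$G{\left(N,f \right)} = -5 + 2 f$ ($G{\left(N,f \right)} = \left(2 f - 5\right) 1 = \left(-5 + 2 f\right) 1 = -5 + 2 f$)
$k = -75$
$k \left(G{\left(q,13 \right)} + u\right) = - 75 \left(\left(-5 + 2 \cdot 13\right) + 69\right) = - 75 \left(\left(-5 + 26\right) + 69\right) = - 75 \left(21 + 69\right) = \left(-75\right) 90 = -6750$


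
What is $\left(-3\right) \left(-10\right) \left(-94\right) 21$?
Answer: $-59220$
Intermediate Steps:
$\left(-3\right) \left(-10\right) \left(-94\right) 21 = 30 \left(-94\right) 21 = \left(-2820\right) 21 = -59220$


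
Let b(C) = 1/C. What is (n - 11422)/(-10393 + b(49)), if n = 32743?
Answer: -116081/56584 ≈ -2.0515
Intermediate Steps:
(n - 11422)/(-10393 + b(49)) = (32743 - 11422)/(-10393 + 1/49) = 21321/(-10393 + 1/49) = 21321/(-509256/49) = 21321*(-49/509256) = -116081/56584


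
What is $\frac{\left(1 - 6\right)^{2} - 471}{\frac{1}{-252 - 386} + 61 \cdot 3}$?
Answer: $- \frac{284548}{116753} \approx -2.4372$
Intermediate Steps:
$\frac{\left(1 - 6\right)^{2} - 471}{\frac{1}{-252 - 386} + 61 \cdot 3} = \frac{\left(-5\right)^{2} - 471}{\frac{1}{-638} + 183} = \frac{25 - 471}{- \frac{1}{638} + 183} = - \frac{446}{\frac{116753}{638}} = \left(-446\right) \frac{638}{116753} = - \frac{284548}{116753}$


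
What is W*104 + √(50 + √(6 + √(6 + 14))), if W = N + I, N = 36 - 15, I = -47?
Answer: -2704 + √(50 + √2*√(3 + √5)) ≈ -2696.7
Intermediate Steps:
N = 21
W = -26 (W = 21 - 47 = -26)
W*104 + √(50 + √(6 + √(6 + 14))) = -26*104 + √(50 + √(6 + √(6 + 14))) = -2704 + √(50 + √(6 + √20)) = -2704 + √(50 + √(6 + 2*√5))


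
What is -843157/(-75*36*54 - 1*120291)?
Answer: 120451/38013 ≈ 3.1687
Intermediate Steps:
-843157/(-75*36*54 - 1*120291) = -843157/(-2700*54 - 120291) = -843157/(-145800 - 120291) = -843157/(-266091) = -843157*(-1/266091) = 120451/38013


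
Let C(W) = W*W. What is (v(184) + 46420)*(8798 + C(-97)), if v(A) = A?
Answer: 848519028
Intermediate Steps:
C(W) = W²
(v(184) + 46420)*(8798 + C(-97)) = (184 + 46420)*(8798 + (-97)²) = 46604*(8798 + 9409) = 46604*18207 = 848519028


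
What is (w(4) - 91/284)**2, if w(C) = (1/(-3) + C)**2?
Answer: 1125267025/6533136 ≈ 172.24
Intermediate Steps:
w(C) = (-1/3 + C)**2
(w(4) - 91/284)**2 = ((-1 + 3*4)**2/9 - 91/284)**2 = ((-1 + 12)**2/9 - 91*1/284)**2 = ((1/9)*11**2 - 91/284)**2 = ((1/9)*121 - 91/284)**2 = (121/9 - 91/284)**2 = (33545/2556)**2 = 1125267025/6533136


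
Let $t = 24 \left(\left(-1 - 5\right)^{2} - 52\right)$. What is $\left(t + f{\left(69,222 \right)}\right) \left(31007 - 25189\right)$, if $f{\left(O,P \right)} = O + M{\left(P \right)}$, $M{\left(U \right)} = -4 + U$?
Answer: $-564346$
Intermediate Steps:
$f{\left(O,P \right)} = -4 + O + P$ ($f{\left(O,P \right)} = O + \left(-4 + P\right) = -4 + O + P$)
$t = -384$ ($t = 24 \left(\left(-6\right)^{2} - 52\right) = 24 \left(36 - 52\right) = 24 \left(-16\right) = -384$)
$\left(t + f{\left(69,222 \right)}\right) \left(31007 - 25189\right) = \left(-384 + \left(-4 + 69 + 222\right)\right) \left(31007 - 25189\right) = \left(-384 + 287\right) 5818 = \left(-97\right) 5818 = -564346$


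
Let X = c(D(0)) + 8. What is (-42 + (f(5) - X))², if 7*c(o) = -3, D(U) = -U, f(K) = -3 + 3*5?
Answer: 69169/49 ≈ 1411.6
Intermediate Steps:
f(K) = 12 (f(K) = -3 + 15 = 12)
c(o) = -3/7 (c(o) = (⅐)*(-3) = -3/7)
X = 53/7 (X = -3/7 + 8 = 53/7 ≈ 7.5714)
(-42 + (f(5) - X))² = (-42 + (12 - 1*53/7))² = (-42 + (12 - 53/7))² = (-42 + 31/7)² = (-263/7)² = 69169/49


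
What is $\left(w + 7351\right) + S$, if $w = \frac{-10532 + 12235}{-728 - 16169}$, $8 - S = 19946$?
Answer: $- \frac{212684242}{16897} \approx -12587.0$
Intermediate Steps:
$S = -19938$ ($S = 8 - 19946 = -19938$)
$w = - \frac{1703}{16897}$ ($w = \frac{1703}{-16897} = 1703 \left(- \frac{1}{16897}\right) = - \frac{1703}{16897} \approx -0.10079$)
$\left(w + 7351\right) + S = \left(- \frac{1703}{16897} + 7351\right) - 19938 = \frac{124208144}{16897} - 19938 = - \frac{212684242}{16897}$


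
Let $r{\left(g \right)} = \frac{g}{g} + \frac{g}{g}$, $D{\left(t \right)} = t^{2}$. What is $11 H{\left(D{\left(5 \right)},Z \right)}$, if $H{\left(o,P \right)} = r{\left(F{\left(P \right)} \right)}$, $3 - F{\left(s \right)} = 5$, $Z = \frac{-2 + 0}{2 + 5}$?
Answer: $22$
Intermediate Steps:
$Z = - \frac{2}{7} \approx -0.28571$
$F{\left(s \right)} = -2$ ($F{\left(s \right)} = 3 - 5 = -2$)
$r{\left(g \right)} = 2$ ($r{\left(g \right)} = 1 + 1 = 2$)
$H{\left(o,P \right)} = 2$
$11 H{\left(D{\left(5 \right)},Z \right)} = 11 \cdot 2 = 22$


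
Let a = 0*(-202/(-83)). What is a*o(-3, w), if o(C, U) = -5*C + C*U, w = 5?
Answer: 0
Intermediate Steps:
a = 0 (a = 0*(-202*(-1/83)) = 0*(202/83) = 0)
a*o(-3, w) = 0*(-3*(-5 + 5)) = 0*(-3*0) = 0*0 = 0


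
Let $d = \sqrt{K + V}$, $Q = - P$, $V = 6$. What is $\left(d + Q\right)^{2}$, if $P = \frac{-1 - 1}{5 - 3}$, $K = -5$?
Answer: $4$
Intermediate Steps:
$P = -1$ ($P = - \frac{2}{2} = \left(-2\right) \frac{1}{2} = -1$)
$Q = 1$ ($Q = \left(-1\right) \left(-1\right) = 1$)
$d = 1$ ($d = \sqrt{-5 + 6} = \sqrt{1} = 1$)
$\left(d + Q\right)^{2} = \left(1 + 1\right)^{2} = 2^{2} = 4$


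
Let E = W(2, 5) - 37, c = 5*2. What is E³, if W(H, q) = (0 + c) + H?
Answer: -15625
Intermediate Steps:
c = 10
W(H, q) = 10 + H (W(H, q) = (0 + 10) + H = 10 + H)
E = -25 (E = (10 + 2) - 37 = 12 - 37 = -25)
E³ = (-25)³ = -15625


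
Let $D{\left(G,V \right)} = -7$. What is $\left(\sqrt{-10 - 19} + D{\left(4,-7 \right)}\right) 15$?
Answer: $-105 + 15 i \sqrt{29} \approx -105.0 + 80.777 i$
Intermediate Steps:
$\left(\sqrt{-10 - 19} + D{\left(4,-7 \right)}\right) 15 = \left(\sqrt{-10 - 19} - 7\right) 15 = \left(\sqrt{-29} - 7\right) 15 = \left(i \sqrt{29} - 7\right) 15 = \left(-7 + i \sqrt{29}\right) 15 = -105 + 15 i \sqrt{29}$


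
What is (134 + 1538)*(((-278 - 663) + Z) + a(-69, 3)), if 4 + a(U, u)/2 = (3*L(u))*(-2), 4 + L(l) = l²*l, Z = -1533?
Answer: -4611376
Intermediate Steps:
L(l) = -4 + l³ (L(l) = -4 + l²*l = -4 + l³)
a(U, u) = 40 - 12*u³ (a(U, u) = -8 + 2*((3*(-4 + u³))*(-2)) = -8 + 2*((-12 + 3*u³)*(-2)) = -8 + 2*(24 - 6*u³) = -8 + (48 - 12*u³) = 40 - 12*u³)
(134 + 1538)*(((-278 - 663) + Z) + a(-69, 3)) = (134 + 1538)*(((-278 - 663) - 1533) + (40 - 12*3³)) = 1672*((-941 - 1533) + (40 - 12*27)) = 1672*(-2474 + (40 - 324)) = 1672*(-2474 - 284) = 1672*(-2758) = -4611376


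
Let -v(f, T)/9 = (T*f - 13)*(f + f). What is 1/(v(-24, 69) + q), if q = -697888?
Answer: -1/1418896 ≈ -7.0477e-7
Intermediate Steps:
v(f, T) = -18*f*(-13 + T*f) (v(f, T) = -9*(T*f - 13)*(f + f) = -9*(-13 + T*f)*2*f = -18*f*(-13 + T*f))
1/(v(-24, 69) + q) = 1/(18*(-24)*(13 - 1*69*(-24)) - 697888) = 1/(18*(-24)*(13 + 1656) - 697888) = 1/(18*(-24)*1669 - 697888) = 1/(-721008 - 697888) = 1/(-1418896) = -1/1418896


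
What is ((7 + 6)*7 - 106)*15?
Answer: -225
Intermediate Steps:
((7 + 6)*7 - 106)*15 = (13*7 - 106)*15 = (91 - 106)*15 = -15*15 = -225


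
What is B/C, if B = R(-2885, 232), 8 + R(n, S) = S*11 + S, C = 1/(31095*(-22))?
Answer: -1899033840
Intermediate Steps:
C = -1/684090 (C = 1/(-684090) = -1/684090 ≈ -1.4618e-6)
R(n, S) = -8 + 12*S (R(n, S) = -8 + (S*11 + S) = -8 + (11*S + S) = -8 + 12*S)
B = 2776 (B = -8 + 12*232 = -8 + 2784 = 2776)
B/C = 2776/(-1/684090) = 2776*(-684090) = -1899033840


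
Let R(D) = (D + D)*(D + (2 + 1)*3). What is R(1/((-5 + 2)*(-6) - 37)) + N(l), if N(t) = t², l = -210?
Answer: 15919760/361 ≈ 44099.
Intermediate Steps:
R(D) = 2*D*(9 + D) (R(D) = (2*D)*(D + 3*3) = (2*D)*(D + 9) = (2*D)*(9 + D) = 2*D*(9 + D))
R(1/((-5 + 2)*(-6) - 37)) + N(l) = 2*(9 + 1/((-5 + 2)*(-6) - 37))/((-5 + 2)*(-6) - 37) + (-210)² = 2*(9 + 1/(-3*(-6) - 37))/(-3*(-6) - 37) + 44100 = 2*(9 + 1/(18 - 37))/(18 - 37) + 44100 = 2*(9 + 1/(-19))/(-19) + 44100 = 2*(-1/19)*(9 - 1/19) + 44100 = 2*(-1/19)*(170/19) + 44100 = -340/361 + 44100 = 15919760/361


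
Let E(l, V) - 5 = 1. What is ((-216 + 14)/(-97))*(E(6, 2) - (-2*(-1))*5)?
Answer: -808/97 ≈ -8.3299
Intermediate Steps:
E(l, V) = 6 (E(l, V) = 5 + 1 = 6)
((-216 + 14)/(-97))*(E(6, 2) - (-2*(-1))*5) = ((-216 + 14)/(-97))*(6 - (-2*(-1))*5) = (-202*(-1/97))*(6 - 2*5) = 202*(6 - 1*10)/97 = 202*(6 - 10)/97 = (202/97)*(-4) = -808/97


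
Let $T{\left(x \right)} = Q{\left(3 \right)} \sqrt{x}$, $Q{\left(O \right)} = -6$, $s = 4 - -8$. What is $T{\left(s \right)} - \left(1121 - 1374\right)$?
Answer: $253 - 12 \sqrt{3} \approx 232.22$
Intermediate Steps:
$s = 12$ ($s = 4 + 8 = 12$)
$T{\left(x \right)} = - 6 \sqrt{x}$
$T{\left(s \right)} - \left(1121 - 1374\right) = - 6 \sqrt{12} - \left(1121 - 1374\right) = - 6 \cdot 2 \sqrt{3} - \left(1121 - 1374\right) = - 12 \sqrt{3} - -253 = - 12 \sqrt{3} + 253 = 253 - 12 \sqrt{3}$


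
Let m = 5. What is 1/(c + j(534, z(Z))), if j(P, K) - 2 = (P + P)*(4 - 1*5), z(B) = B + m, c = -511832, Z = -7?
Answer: -1/512898 ≈ -1.9497e-6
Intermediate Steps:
z(B) = 5 + B (z(B) = B + 5 = 5 + B)
j(P, K) = 2 - 2*P (j(P, K) = 2 + (P + P)*(4 - 1*5) = 2 + (2*P)*(4 - 5) = 2 + (2*P)*(-1) = 2 - 2*P)
1/(c + j(534, z(Z))) = 1/(-511832 + (2 - 2*534)) = 1/(-511832 + (2 - 1068)) = 1/(-511832 - 1066) = 1/(-512898) = -1/512898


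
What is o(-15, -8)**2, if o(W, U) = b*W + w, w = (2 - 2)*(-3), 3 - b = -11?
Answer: 44100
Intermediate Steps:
b = 14 (b = 3 - 1*(-11) = 3 + 11 = 14)
w = 0 (w = 0*(-3) = 0)
o(W, U) = 14*W (o(W, U) = 14*W + 0 = 14*W)
o(-15, -8)**2 = (14*(-15))**2 = (-210)**2 = 44100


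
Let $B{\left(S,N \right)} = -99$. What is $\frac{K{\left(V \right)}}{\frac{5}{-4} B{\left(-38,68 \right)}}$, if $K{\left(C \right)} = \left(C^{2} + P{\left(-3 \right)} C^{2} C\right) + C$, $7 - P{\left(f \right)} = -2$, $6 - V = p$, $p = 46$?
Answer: $- \frac{153184}{33} \approx -4641.9$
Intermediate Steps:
$V = -40$ ($V = 6 - 46 = -40$)
$P{\left(f \right)} = 9$ ($P{\left(f \right)} = 7 - -2 = 7 + 2 = 9$)
$K{\left(C \right)} = C + C^{2} + 9 C^{3}$ ($K{\left(C \right)} = \left(C^{2} + 9 C^{2} C\right) + C = \left(C^{2} + 9 C^{3}\right) + C = C + C^{2} + 9 C^{3}$)
$\frac{K{\left(V \right)}}{\frac{5}{-4} B{\left(-38,68 \right)}} = \frac{\left(-40\right) \left(1 - 40 + 9 \left(-40\right)^{2}\right)}{\frac{5}{-4} \left(-99\right)} = \frac{\left(-40\right) \left(1 - 40 + 9 \cdot 1600\right)}{5 \left(- \frac{1}{4}\right) \left(-99\right)} = \frac{\left(-40\right) \left(1 - 40 + 14400\right)}{\left(- \frac{5}{4}\right) \left(-99\right)} = \frac{\left(-40\right) 14361}{\frac{495}{4}} = \left(-574440\right) \frac{4}{495} = - \frac{153184}{33}$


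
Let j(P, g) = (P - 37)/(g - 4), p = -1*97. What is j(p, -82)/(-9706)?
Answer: -67/417358 ≈ -0.00016053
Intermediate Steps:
p = -97
j(P, g) = (-37 + P)/(-4 + g)
j(p, -82)/(-9706) = ((-37 - 97)/(-4 - 82))/(-9706) = (-134/(-86))*(-1/9706) = -1/86*(-134)*(-1/9706) = (67/43)*(-1/9706) = -67/417358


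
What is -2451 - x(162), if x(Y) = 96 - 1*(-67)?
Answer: -2614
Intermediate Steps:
x(Y) = 163 (x(Y) = 96 + 67 = 163)
-2451 - x(162) = -2451 - 1*163 = -2451 - 163 = -2614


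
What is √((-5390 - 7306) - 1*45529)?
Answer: 5*I*√2329 ≈ 241.3*I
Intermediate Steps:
√((-5390 - 7306) - 1*45529) = √(-12696 - 45529) = √(-58225) = 5*I*√2329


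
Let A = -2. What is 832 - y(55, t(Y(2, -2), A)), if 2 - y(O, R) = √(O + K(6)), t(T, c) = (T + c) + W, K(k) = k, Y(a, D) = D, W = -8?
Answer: 830 + √61 ≈ 837.81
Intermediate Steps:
t(T, c) = -8 + T + c (t(T, c) = (T + c) - 8 = -8 + T + c)
y(O, R) = 2 - √(6 + O) (y(O, R) = 2 - √(O + 6) = 2 - √(6 + O))
832 - y(55, t(Y(2, -2), A)) = 832 - (2 - √(6 + 55)) = 832 - (2 - √61) = 832 + (-2 + √61) = 830 + √61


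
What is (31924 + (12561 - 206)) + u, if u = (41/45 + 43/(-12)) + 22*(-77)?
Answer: 7664819/180 ≈ 42582.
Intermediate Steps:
u = -305401/180 (u = (41*(1/45) + 43*(-1/12)) - 1694 = (41/45 - 43/12) - 1694 = -481/180 - 1694 = -305401/180 ≈ -1696.7)
(31924 + (12561 - 206)) + u = (31924 + (12561 - 206)) - 305401/180 = (31924 + 12355) - 305401/180 = 44279 - 305401/180 = 7664819/180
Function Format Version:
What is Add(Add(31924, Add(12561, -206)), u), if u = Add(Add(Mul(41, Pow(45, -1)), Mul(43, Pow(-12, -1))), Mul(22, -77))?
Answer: Rational(7664819, 180) ≈ 42582.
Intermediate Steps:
u = Rational(-305401, 180) (u = Add(Add(Mul(41, Rational(1, 45)), Mul(43, Rational(-1, 12))), -1694) = Add(Add(Rational(41, 45), Rational(-43, 12)), -1694) = Add(Rational(-481, 180), -1694) = Rational(-305401, 180) ≈ -1696.7)
Add(Add(31924, Add(12561, -206)), u) = Add(Add(31924, Add(12561, -206)), Rational(-305401, 180)) = Add(Add(31924, 12355), Rational(-305401, 180)) = Add(44279, Rational(-305401, 180)) = Rational(7664819, 180)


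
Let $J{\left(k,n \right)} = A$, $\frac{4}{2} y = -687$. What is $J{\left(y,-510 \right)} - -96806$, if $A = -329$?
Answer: $96477$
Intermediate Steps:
$y = - \frac{687}{2}$ ($y = \frac{1}{2} \left(-687\right) = - \frac{687}{2} \approx -343.5$)
$J{\left(k,n \right)} = -329$
$J{\left(y,-510 \right)} - -96806 = -329 - -96806 = -329 + 96806 = 96477$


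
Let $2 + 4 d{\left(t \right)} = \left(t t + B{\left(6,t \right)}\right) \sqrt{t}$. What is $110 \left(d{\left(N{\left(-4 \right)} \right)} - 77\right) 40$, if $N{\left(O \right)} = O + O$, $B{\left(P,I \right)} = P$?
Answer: $-341000 + 154000 i \sqrt{2} \approx -3.41 \cdot 10^{5} + 2.1779 \cdot 10^{5} i$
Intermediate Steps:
$N{\left(O \right)} = 2 O$
$d{\left(t \right)} = - \frac{1}{2} + \frac{\sqrt{t} \left(6 + t^{2}\right)}{4}$ ($d{\left(t \right)} = - \frac{1}{2} + \frac{\left(t t + 6\right) \sqrt{t}}{4} = - \frac{1}{2} + \frac{\left(t^{2} + 6\right) \sqrt{t}}{4} = - \frac{1}{2} + \frac{\left(6 + t^{2}\right) \sqrt{t}}{4} = - \frac{1}{2} + \frac{\sqrt{t} \left(6 + t^{2}\right)}{4}$)
$110 \left(d{\left(N{\left(-4 \right)} \right)} - 77\right) 40 = 110 \left(\left(- \frac{1}{2} + \frac{\left(2 \left(-4\right)\right)^{\frac{5}{2}}}{4} + \frac{3 \sqrt{2 \left(-4\right)}}{2}\right) - 77\right) 40 = 110 \left(\left(- \frac{1}{2} + \frac{\left(-8\right)^{\frac{5}{2}}}{4} + \frac{3 \sqrt{-8}}{2}\right) - 77\right) 40 = 110 \left(\left(- \frac{1}{2} + \frac{128 i \sqrt{2}}{4} + \frac{3 \cdot 2 i \sqrt{2}}{2}\right) - 77\right) 40 = 110 \left(\left(- \frac{1}{2} + 32 i \sqrt{2} + 3 i \sqrt{2}\right) - 77\right) 40 = 110 \left(\left(- \frac{1}{2} + 35 i \sqrt{2}\right) - 77\right) 40 = 110 \left(- \frac{155}{2} + 35 i \sqrt{2}\right) 40 = 110 \left(-3100 + 1400 i \sqrt{2}\right) = -341000 + 154000 i \sqrt{2}$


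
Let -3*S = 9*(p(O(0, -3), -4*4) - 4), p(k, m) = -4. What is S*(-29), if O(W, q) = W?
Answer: -696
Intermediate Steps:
S = 24 (S = -3*(-4 - 4) = -3*(-8) = -1/3*(-72) = 24)
S*(-29) = 24*(-29) = -696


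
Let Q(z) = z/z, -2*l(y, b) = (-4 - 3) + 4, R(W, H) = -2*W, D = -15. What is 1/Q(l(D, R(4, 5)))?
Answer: 1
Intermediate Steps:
l(y, b) = 3/2 (l(y, b) = -((-4 - 3) + 4)/2 = -(-7 + 4)/2 = -½*(-3) = 3/2)
Q(z) = 1
1/Q(l(D, R(4, 5))) = 1/1 = 1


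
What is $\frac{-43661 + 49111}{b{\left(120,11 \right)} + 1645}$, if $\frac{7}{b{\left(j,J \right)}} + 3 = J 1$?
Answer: $\frac{43600}{13167} \approx 3.3113$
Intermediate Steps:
$b{\left(j,J \right)} = \frac{7}{-3 + J}$ ($b{\left(j,J \right)} = \frac{7}{-3 + J 1} = \frac{7}{-3 + J}$)
$\frac{-43661 + 49111}{b{\left(120,11 \right)} + 1645} = \frac{-43661 + 49111}{\frac{7}{-3 + 11} + 1645} = \frac{5450}{\frac{7}{8} + 1645} = \frac{5450}{\frac{13167}{8}} = 5450 \cdot \frac{8}{13167} = \frac{43600}{13167}$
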